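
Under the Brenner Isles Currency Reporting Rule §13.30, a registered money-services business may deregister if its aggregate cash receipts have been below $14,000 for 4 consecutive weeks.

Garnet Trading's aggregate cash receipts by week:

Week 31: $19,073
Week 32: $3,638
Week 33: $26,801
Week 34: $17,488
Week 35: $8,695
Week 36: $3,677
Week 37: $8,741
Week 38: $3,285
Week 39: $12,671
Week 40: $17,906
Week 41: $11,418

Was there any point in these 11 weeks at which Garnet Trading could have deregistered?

Weeks below $14,000: Week 32, Week 35, Week 36, Week 37, Week 38, Week 39, Week 41.
Longest run of consecutive weeks below the threshold: 5.
5 ≥ 4, so Garnet Trading became eligible.

Yes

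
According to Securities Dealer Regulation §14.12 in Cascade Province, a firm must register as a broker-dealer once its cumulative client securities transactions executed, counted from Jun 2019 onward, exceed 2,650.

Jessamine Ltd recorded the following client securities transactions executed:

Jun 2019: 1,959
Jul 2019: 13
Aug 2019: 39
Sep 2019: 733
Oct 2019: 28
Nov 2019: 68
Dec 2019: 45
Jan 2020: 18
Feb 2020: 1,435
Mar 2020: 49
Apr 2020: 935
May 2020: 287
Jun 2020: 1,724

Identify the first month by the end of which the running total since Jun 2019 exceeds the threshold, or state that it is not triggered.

Through Jun 2019: 1,959
Through Jul 2019: 1,972
Through Aug 2019: 2,011
Through Sep 2019: 2,744 ← exceeds threshold

Sep 2019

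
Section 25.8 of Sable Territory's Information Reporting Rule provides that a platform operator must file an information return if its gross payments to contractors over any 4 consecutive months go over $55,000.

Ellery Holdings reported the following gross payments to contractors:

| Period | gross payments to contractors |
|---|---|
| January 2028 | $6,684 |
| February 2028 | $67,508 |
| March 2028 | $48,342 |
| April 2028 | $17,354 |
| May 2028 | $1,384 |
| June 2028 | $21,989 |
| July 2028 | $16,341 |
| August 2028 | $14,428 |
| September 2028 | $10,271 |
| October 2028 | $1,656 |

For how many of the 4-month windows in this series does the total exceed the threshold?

January 2028–April 2028: $6,684 + $67,508 + $48,342 + $17,354 = $139,888 (over)
February 2028–May 2028: $67,508 + $48,342 + $17,354 + $1,384 = $134,588 (over)
March 2028–June 2028: $48,342 + $17,354 + $1,384 + $21,989 = $89,069 (over)
April 2028–July 2028: $17,354 + $1,384 + $21,989 + $16,341 = $57,068 (over)
May 2028–August 2028: $1,384 + $21,989 + $16,341 + $14,428 = $54,142 (under)
June 2028–September 2028: $21,989 + $16,341 + $14,428 + $10,271 = $63,029 (over)
July 2028–October 2028: $16,341 + $14,428 + $10,271 + $1,656 = $42,696 (under)
5 windows exceed the threshold.

5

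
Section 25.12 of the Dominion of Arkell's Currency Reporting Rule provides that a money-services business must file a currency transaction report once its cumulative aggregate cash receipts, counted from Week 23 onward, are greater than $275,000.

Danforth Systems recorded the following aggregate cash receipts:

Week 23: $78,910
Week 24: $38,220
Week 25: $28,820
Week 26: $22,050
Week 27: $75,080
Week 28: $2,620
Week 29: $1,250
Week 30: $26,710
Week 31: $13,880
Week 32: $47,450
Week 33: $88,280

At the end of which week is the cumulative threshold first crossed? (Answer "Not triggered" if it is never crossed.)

Week 31

Through Week 23: $78,910
Through Week 24: $117,130
Through Week 25: $145,950
Through Week 26: $168,000
Through Week 27: $243,080
Through Week 28: $245,700
Through Week 29: $246,950
Through Week 30: $273,660
Through Week 31: $287,540 ← exceeds threshold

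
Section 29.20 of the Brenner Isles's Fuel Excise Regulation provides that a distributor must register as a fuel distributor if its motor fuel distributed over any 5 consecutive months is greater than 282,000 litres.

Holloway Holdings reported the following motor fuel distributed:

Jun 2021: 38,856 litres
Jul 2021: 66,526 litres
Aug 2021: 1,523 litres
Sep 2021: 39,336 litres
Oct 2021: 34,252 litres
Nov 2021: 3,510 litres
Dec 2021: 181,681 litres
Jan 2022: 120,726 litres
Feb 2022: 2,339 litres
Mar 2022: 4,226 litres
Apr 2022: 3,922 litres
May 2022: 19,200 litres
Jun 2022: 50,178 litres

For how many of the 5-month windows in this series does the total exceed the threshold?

Jun 2021–Oct 2021: 38,856 litres + 66,526 litres + 1,523 litres + 39,336 litres + 34,252 litres = 180,493 litres (under)
Jul 2021–Nov 2021: 66,526 litres + 1,523 litres + 39,336 litres + 34,252 litres + 3,510 litres = 145,147 litres (under)
Aug 2021–Dec 2021: 1,523 litres + 39,336 litres + 34,252 litres + 3,510 litres + 181,681 litres = 260,302 litres (under)
Sep 2021–Jan 2022: 39,336 litres + 34,252 litres + 3,510 litres + 181,681 litres + 120,726 litres = 379,505 litres (over)
Oct 2021–Feb 2022: 34,252 litres + 3,510 litres + 181,681 litres + 120,726 litres + 2,339 litres = 342,508 litres (over)
Nov 2021–Mar 2022: 3,510 litres + 181,681 litres + 120,726 litres + 2,339 litres + 4,226 litres = 312,482 litres (over)
Dec 2021–Apr 2022: 181,681 litres + 120,726 litres + 2,339 litres + 4,226 litres + 3,922 litres = 312,894 litres (over)
Jan 2022–May 2022: 120,726 litres + 2,339 litres + 4,226 litres + 3,922 litres + 19,200 litres = 150,413 litres (under)
Feb 2022–Jun 2022: 2,339 litres + 4,226 litres + 3,922 litres + 19,200 litres + 50,178 litres = 79,865 litres (under)
4 windows exceed the threshold.

4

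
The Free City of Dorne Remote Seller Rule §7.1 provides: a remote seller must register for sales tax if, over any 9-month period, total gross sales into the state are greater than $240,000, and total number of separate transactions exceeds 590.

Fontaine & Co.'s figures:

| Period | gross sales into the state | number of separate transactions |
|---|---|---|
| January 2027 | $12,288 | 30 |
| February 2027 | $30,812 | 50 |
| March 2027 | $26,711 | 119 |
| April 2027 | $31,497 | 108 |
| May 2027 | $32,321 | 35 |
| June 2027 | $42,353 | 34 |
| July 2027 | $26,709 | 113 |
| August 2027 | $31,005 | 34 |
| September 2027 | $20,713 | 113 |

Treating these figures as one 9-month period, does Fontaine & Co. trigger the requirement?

Yes

Total gross sales into the state: $12,288 + $30,812 + $26,711 + $31,497 + $32,321 + $42,353 + $26,709 + $31,005 + $20,713 = $254,409 (> $240,000).
Total number of separate transactions: 30 + 50 + 119 + 108 + 35 + 34 + 113 + 34 + 113 = 636 (> 590).
The test is 'and': both thresholds are exceeded.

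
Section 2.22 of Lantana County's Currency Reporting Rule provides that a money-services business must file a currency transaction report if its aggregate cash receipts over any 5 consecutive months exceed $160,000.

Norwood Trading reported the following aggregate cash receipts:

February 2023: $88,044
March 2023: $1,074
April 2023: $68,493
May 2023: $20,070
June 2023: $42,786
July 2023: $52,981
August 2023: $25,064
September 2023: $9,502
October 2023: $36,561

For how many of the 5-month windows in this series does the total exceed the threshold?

February 2023–June 2023: $88,044 + $1,074 + $68,493 + $20,070 + $42,786 = $220,467 (over)
March 2023–July 2023: $1,074 + $68,493 + $20,070 + $42,786 + $52,981 = $185,404 (over)
April 2023–August 2023: $68,493 + $20,070 + $42,786 + $52,981 + $25,064 = $209,394 (over)
May 2023–September 2023: $20,070 + $42,786 + $52,981 + $25,064 + $9,502 = $150,403 (under)
June 2023–October 2023: $42,786 + $52,981 + $25,064 + $9,502 + $36,561 = $166,894 (over)
4 windows exceed the threshold.

4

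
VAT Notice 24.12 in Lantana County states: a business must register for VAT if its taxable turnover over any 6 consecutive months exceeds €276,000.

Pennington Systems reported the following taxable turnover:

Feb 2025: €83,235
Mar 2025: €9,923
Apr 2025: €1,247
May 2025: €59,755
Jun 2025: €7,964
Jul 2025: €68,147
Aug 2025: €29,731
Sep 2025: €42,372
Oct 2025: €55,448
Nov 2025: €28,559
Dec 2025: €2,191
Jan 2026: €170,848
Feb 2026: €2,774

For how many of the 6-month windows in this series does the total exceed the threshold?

Feb 2025–Jul 2025: €83,235 + €9,923 + €1,247 + €59,755 + €7,964 + €68,147 = €230,271 (under)
Mar 2025–Aug 2025: €9,923 + €1,247 + €59,755 + €7,964 + €68,147 + €29,731 = €176,767 (under)
Apr 2025–Sep 2025: €1,247 + €59,755 + €7,964 + €68,147 + €29,731 + €42,372 = €209,216 (under)
May 2025–Oct 2025: €59,755 + €7,964 + €68,147 + €29,731 + €42,372 + €55,448 = €263,417 (under)
Jun 2025–Nov 2025: €7,964 + €68,147 + €29,731 + €42,372 + €55,448 + €28,559 = €232,221 (under)
Jul 2025–Dec 2025: €68,147 + €29,731 + €42,372 + €55,448 + €28,559 + €2,191 = €226,448 (under)
Aug 2025–Jan 2026: €29,731 + €42,372 + €55,448 + €28,559 + €2,191 + €170,848 = €329,149 (over)
Sep 2025–Feb 2026: €42,372 + €55,448 + €28,559 + €2,191 + €170,848 + €2,774 = €302,192 (over)
2 windows exceed the threshold.

2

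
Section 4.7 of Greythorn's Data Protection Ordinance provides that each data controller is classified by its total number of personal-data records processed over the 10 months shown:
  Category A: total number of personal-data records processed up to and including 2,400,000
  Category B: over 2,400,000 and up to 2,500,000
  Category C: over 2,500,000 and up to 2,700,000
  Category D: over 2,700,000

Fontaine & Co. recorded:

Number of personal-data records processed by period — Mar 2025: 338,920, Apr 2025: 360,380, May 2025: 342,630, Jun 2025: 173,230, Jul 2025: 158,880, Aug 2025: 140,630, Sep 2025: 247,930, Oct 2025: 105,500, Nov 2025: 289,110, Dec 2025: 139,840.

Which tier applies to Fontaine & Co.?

Total number of personal-data records processed: 338,920 + 360,380 + 342,630 + 173,230 + 158,880 + 140,630 + 247,930 + 105,500 + 289,110 + 139,840 = 2,297,050.
2,297,050 ≤ 2,400,000, so Category A applies.

Category A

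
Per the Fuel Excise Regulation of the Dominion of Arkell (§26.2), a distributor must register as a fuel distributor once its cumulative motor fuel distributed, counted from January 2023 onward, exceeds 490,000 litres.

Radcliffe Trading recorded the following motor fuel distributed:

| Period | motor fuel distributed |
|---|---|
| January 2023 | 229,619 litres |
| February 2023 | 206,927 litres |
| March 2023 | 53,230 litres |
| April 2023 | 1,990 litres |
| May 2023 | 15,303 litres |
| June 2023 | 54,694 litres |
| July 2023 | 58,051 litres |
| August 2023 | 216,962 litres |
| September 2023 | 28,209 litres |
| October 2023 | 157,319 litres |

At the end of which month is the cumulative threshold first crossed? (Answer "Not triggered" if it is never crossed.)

April 2023

Through January 2023: 229,619 litres
Through February 2023: 436,546 litres
Through March 2023: 489,776 litres
Through April 2023: 491,766 litres ← exceeds threshold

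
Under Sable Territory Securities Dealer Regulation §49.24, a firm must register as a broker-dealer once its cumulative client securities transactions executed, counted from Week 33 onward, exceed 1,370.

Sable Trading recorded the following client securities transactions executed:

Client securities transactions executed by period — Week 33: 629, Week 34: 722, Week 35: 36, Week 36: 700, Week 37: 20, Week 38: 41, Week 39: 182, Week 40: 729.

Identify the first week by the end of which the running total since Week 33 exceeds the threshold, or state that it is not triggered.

Through Week 33: 629
Through Week 34: 1,351
Through Week 35: 1,387 ← exceeds threshold

Week 35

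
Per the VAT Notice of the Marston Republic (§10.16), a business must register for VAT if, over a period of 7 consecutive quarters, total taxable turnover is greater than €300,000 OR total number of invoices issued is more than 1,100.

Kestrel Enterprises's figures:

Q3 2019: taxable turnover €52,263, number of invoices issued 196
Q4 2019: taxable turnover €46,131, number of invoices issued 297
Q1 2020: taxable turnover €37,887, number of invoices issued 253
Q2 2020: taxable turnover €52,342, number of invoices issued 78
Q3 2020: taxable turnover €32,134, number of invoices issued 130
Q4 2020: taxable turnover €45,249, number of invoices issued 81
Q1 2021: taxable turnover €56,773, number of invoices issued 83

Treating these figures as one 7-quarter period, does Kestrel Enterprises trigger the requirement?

Total taxable turnover: €52,263 + €46,131 + €37,887 + €52,342 + €32,134 + €45,249 + €56,773 = €322,779 (> €300,000).
Total number of invoices issued: 196 + 297 + 253 + 78 + 130 + 81 + 83 = 1,118 (> 1,100).
The test is 'or': at least one threshold is exceeded.

Yes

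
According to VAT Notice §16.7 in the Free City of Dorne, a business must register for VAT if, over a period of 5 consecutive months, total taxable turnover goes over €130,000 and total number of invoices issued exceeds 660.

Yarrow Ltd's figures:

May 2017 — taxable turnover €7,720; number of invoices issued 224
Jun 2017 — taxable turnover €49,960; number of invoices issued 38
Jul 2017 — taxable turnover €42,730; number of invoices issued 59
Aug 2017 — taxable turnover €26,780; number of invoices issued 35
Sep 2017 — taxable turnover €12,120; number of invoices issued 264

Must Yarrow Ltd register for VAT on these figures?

No

Total taxable turnover: €7,720 + €49,960 + €42,730 + €26,780 + €12,120 = €139,310 (> €130,000).
Total number of invoices issued: 224 + 38 + 59 + 35 + 264 = 620 (≤ 660).
The test is 'and': the rule requires both, and at least one is not exceeded.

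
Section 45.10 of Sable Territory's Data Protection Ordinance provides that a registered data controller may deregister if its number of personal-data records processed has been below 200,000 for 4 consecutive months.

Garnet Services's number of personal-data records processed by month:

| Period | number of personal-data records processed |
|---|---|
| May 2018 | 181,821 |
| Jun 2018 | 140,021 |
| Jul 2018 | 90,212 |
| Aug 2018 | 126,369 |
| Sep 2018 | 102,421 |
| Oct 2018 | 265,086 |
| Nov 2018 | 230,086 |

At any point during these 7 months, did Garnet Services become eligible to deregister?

Yes

Months below 200,000: May 2018, Jun 2018, Jul 2018, Aug 2018, Sep 2018.
Longest run of consecutive months below the threshold: 5.
5 ≥ 4, so Garnet Services became eligible.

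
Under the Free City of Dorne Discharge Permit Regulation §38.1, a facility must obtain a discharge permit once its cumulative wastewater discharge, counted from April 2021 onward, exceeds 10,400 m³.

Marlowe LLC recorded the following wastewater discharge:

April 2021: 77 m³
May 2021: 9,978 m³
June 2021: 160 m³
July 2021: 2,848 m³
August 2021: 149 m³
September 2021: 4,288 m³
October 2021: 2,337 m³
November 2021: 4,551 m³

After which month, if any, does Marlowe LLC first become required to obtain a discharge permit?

Through April 2021: 77 m³
Through May 2021: 10,055 m³
Through June 2021: 10,215 m³
Through July 2021: 13,063 m³ ← exceeds threshold

July 2021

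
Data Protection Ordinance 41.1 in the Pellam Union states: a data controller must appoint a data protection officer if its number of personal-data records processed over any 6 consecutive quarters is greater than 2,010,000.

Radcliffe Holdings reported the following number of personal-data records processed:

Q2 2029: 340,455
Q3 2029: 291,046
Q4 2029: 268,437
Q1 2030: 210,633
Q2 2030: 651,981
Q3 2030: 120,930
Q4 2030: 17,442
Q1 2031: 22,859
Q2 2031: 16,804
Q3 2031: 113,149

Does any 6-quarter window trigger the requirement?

No

Q2 2029–Q3 2030: 340,455 + 291,046 + 268,437 + 210,633 + 651,981 + 120,930 = 1,883,482 (under)
Q3 2029–Q4 2030: 291,046 + 268,437 + 210,633 + 651,981 + 120,930 + 17,442 = 1,560,469 (under)
Q4 2029–Q1 2031: 268,437 + 210,633 + 651,981 + 120,930 + 17,442 + 22,859 = 1,292,282 (under)
Q1 2030–Q2 2031: 210,633 + 651,981 + 120,930 + 17,442 + 22,859 + 16,804 = 1,040,649 (under)
Q2 2030–Q3 2031: 651,981 + 120,930 + 17,442 + 22,859 + 16,804 + 113,149 = 943,165 (under)
No window exceeds 2,010,000.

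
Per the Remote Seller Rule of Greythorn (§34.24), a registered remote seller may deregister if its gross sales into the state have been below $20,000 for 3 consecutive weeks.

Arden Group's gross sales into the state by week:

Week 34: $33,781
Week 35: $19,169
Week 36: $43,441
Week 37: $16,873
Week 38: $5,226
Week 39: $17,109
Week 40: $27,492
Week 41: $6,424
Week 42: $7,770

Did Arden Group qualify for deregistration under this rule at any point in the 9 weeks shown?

Weeks below $20,000: Week 35, Week 37, Week 38, Week 39, Week 41, Week 42.
Longest run of consecutive weeks below the threshold: 3.
3 ≥ 3, so Arden Group became eligible.

Yes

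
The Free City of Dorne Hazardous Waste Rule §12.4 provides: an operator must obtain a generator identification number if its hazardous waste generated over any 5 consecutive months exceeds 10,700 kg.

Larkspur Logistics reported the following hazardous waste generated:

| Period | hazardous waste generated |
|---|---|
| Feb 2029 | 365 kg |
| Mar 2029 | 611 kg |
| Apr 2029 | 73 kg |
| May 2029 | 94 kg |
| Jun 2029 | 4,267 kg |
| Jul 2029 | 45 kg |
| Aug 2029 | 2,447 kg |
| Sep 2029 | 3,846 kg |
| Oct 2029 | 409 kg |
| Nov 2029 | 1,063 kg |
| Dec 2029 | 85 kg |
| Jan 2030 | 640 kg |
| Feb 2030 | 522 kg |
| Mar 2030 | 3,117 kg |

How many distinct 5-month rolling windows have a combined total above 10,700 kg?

Feb 2029–Jun 2029: 365 kg + 611 kg + 73 kg + 94 kg + 4,267 kg = 5,410 kg (under)
Mar 2029–Jul 2029: 611 kg + 73 kg + 94 kg + 4,267 kg + 45 kg = 5,090 kg (under)
Apr 2029–Aug 2029: 73 kg + 94 kg + 4,267 kg + 45 kg + 2,447 kg = 6,926 kg (under)
May 2029–Sep 2029: 94 kg + 4,267 kg + 45 kg + 2,447 kg + 3,846 kg = 10,699 kg (under)
Jun 2029–Oct 2029: 4,267 kg + 45 kg + 2,447 kg + 3,846 kg + 409 kg = 11,014 kg (over)
Jul 2029–Nov 2029: 45 kg + 2,447 kg + 3,846 kg + 409 kg + 1,063 kg = 7,810 kg (under)
Aug 2029–Dec 2029: 2,447 kg + 3,846 kg + 409 kg + 1,063 kg + 85 kg = 7,850 kg (under)
Sep 2029–Jan 2030: 3,846 kg + 409 kg + 1,063 kg + 85 kg + 640 kg = 6,043 kg (under)
Oct 2029–Feb 2030: 409 kg + 1,063 kg + 85 kg + 640 kg + 522 kg = 2,719 kg (under)
Nov 2029–Mar 2030: 1,063 kg + 85 kg + 640 kg + 522 kg + 3,117 kg = 5,427 kg (under)
1 window exceeds the threshold.

1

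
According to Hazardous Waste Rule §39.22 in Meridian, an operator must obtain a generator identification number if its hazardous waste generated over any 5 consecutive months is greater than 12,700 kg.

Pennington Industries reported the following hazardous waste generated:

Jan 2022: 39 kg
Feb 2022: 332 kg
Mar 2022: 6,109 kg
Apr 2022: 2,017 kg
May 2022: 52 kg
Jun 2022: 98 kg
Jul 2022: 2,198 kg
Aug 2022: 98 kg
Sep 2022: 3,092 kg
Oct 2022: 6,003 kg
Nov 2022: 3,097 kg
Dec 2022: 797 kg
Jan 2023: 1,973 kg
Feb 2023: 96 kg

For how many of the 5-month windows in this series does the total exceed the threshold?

3

Jan 2022–May 2022: 39 kg + 332 kg + 6,109 kg + 2,017 kg + 52 kg = 8,549 kg (under)
Feb 2022–Jun 2022: 332 kg + 6,109 kg + 2,017 kg + 52 kg + 98 kg = 8,608 kg (under)
Mar 2022–Jul 2022: 6,109 kg + 2,017 kg + 52 kg + 98 kg + 2,198 kg = 10,474 kg (under)
Apr 2022–Aug 2022: 2,017 kg + 52 kg + 98 kg + 2,198 kg + 98 kg = 4,463 kg (under)
May 2022–Sep 2022: 52 kg + 98 kg + 2,198 kg + 98 kg + 3,092 kg = 5,538 kg (under)
Jun 2022–Oct 2022: 98 kg + 2,198 kg + 98 kg + 3,092 kg + 6,003 kg = 11,489 kg (under)
Jul 2022–Nov 2022: 2,198 kg + 98 kg + 3,092 kg + 6,003 kg + 3,097 kg = 14,488 kg (over)
Aug 2022–Dec 2022: 98 kg + 3,092 kg + 6,003 kg + 3,097 kg + 797 kg = 13,087 kg (over)
Sep 2022–Jan 2023: 3,092 kg + 6,003 kg + 3,097 kg + 797 kg + 1,973 kg = 14,962 kg (over)
Oct 2022–Feb 2023: 6,003 kg + 3,097 kg + 797 kg + 1,973 kg + 96 kg = 11,966 kg (under)
3 windows exceed the threshold.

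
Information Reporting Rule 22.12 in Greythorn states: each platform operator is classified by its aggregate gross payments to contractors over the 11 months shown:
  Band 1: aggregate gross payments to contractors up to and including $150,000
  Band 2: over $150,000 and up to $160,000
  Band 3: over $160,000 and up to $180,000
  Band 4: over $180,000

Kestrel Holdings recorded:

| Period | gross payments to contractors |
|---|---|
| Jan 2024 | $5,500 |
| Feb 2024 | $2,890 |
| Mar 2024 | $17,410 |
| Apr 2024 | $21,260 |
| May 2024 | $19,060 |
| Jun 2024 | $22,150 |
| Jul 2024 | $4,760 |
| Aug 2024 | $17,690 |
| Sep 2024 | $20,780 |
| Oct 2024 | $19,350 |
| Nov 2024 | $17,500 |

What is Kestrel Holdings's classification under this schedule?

Aggregate gross payments to contractors: $5,500 + $2,890 + $17,410 + $21,260 + $19,060 + $22,150 + $4,760 + $17,690 + $20,780 + $19,350 + $17,500 = $168,350.
$160,000 < $168,350 ≤ $180,000, so Band 3 applies.

Band 3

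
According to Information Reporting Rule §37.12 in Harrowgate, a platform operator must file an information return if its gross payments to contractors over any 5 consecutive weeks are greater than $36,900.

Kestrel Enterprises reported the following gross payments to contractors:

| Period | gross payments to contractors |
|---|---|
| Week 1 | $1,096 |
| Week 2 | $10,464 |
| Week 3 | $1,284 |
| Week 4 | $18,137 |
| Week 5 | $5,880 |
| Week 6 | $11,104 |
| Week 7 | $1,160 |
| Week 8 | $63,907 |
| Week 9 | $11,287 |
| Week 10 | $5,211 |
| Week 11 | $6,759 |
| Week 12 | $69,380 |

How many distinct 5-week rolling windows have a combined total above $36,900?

7

Week 1–Week 5: $1,096 + $10,464 + $1,284 + $18,137 + $5,880 = $36,861 (under)
Week 2–Week 6: $10,464 + $1,284 + $18,137 + $5,880 + $11,104 = $46,869 (over)
Week 3–Week 7: $1,284 + $18,137 + $5,880 + $11,104 + $1,160 = $37,565 (over)
Week 4–Week 8: $18,137 + $5,880 + $11,104 + $1,160 + $63,907 = $100,188 (over)
Week 5–Week 9: $5,880 + $11,104 + $1,160 + $63,907 + $11,287 = $93,338 (over)
Week 6–Week 10: $11,104 + $1,160 + $63,907 + $11,287 + $5,211 = $92,669 (over)
Week 7–Week 11: $1,160 + $63,907 + $11,287 + $5,211 + $6,759 = $88,324 (over)
Week 8–Week 12: $63,907 + $11,287 + $5,211 + $6,759 + $69,380 = $156,544 (over)
7 windows exceed the threshold.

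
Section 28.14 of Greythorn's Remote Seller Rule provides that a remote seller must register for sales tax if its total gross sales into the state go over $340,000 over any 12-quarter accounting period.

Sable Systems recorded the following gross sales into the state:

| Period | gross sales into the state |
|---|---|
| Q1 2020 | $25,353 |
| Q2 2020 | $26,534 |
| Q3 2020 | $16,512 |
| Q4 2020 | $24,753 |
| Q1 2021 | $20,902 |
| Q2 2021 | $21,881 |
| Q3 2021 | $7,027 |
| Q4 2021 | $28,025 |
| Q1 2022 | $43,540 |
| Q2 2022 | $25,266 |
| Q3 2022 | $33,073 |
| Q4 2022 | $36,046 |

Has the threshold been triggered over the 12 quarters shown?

Total gross sales into the state: $25,353 + $26,534 + $16,512 + $24,753 + $20,902 + $21,881 + $7,027 + $28,025 + $43,540 + $25,266 + $33,073 + $36,046 = $308,912.
$308,912 ≤ $340,000, so the threshold is not exceeded.

No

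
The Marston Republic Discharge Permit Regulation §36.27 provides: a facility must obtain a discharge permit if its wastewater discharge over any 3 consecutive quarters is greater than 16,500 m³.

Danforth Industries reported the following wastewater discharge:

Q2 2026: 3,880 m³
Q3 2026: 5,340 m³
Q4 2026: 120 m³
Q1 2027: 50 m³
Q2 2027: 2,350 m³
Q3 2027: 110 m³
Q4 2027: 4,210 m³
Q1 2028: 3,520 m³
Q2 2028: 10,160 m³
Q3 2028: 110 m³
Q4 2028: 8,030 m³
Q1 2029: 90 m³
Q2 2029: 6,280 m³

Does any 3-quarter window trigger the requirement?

Q2 2026–Q4 2026: 3,880 m³ + 5,340 m³ + 120 m³ = 9,340 m³ (under)
Q3 2026–Q1 2027: 5,340 m³ + 120 m³ + 50 m³ = 5,510 m³ (under)
Q4 2026–Q2 2027: 120 m³ + 50 m³ + 2,350 m³ = 2,520 m³ (under)
Q1 2027–Q3 2027: 50 m³ + 2,350 m³ + 110 m³ = 2,510 m³ (under)
Q2 2027–Q4 2027: 2,350 m³ + 110 m³ + 4,210 m³ = 6,670 m³ (under)
Q3 2027–Q1 2028: 110 m³ + 4,210 m³ + 3,520 m³ = 7,840 m³ (under)
Q4 2027–Q2 2028: 4,210 m³ + 3,520 m³ + 10,160 m³ = 17,890 m³ (over)
Q1 2028–Q3 2028: 3,520 m³ + 10,160 m³ + 110 m³ = 13,790 m³ (under)
Q2 2028–Q4 2028: 10,160 m³ + 110 m³ + 8,030 m³ = 18,300 m³ (over)
Q3 2028–Q1 2029: 110 m³ + 8,030 m³ + 90 m³ = 8,230 m³ (under)
Q4 2028–Q2 2029: 8,030 m³ + 90 m³ + 6,280 m³ = 14,400 m³ (under)
At least one window exceeds 16,500 m³.

Yes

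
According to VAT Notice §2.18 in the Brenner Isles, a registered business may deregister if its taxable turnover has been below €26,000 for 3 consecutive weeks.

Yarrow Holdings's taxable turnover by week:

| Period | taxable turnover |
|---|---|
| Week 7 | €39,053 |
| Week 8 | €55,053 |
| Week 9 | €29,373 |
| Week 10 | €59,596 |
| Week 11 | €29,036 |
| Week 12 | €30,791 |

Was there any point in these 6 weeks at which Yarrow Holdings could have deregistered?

No

No week is below €26,000.
Longest run of consecutive weeks below the threshold: 0.
0 < 3, so Yarrow Holdings never became eligible.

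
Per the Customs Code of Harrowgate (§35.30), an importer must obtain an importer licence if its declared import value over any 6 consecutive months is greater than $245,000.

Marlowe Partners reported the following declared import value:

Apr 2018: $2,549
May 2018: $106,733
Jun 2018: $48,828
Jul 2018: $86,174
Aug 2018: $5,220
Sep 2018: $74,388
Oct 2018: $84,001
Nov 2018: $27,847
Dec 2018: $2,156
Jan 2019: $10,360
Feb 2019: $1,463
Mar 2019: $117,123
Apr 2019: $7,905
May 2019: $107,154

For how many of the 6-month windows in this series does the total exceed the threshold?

5

Apr 2018–Sep 2018: $2,549 + $106,733 + $48,828 + $86,174 + $5,220 + $74,388 = $323,892 (over)
May 2018–Oct 2018: $106,733 + $48,828 + $86,174 + $5,220 + $74,388 + $84,001 = $405,344 (over)
Jun 2018–Nov 2018: $48,828 + $86,174 + $5,220 + $74,388 + $84,001 + $27,847 = $326,458 (over)
Jul 2018–Dec 2018: $86,174 + $5,220 + $74,388 + $84,001 + $27,847 + $2,156 = $279,786 (over)
Aug 2018–Jan 2019: $5,220 + $74,388 + $84,001 + $27,847 + $2,156 + $10,360 = $203,972 (under)
Sep 2018–Feb 2019: $74,388 + $84,001 + $27,847 + $2,156 + $10,360 + $1,463 = $200,215 (under)
Oct 2018–Mar 2019: $84,001 + $27,847 + $2,156 + $10,360 + $1,463 + $117,123 = $242,950 (under)
Nov 2018–Apr 2019: $27,847 + $2,156 + $10,360 + $1,463 + $117,123 + $7,905 = $166,854 (under)
Dec 2018–May 2019: $2,156 + $10,360 + $1,463 + $117,123 + $7,905 + $107,154 = $246,161 (over)
5 windows exceed the threshold.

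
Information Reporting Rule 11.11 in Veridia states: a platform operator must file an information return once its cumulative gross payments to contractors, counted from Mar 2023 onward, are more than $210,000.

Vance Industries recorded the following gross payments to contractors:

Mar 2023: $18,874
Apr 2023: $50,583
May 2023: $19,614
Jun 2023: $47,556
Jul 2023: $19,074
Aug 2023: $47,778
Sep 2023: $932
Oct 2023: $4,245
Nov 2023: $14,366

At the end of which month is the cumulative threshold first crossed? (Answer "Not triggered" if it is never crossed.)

Through Mar 2023: $18,874
Through Apr 2023: $69,457
Through May 2023: $89,071
Through Jun 2023: $136,627
Through Jul 2023: $155,701
Through Aug 2023: $203,479
Through Sep 2023: $204,411
Through Oct 2023: $208,656
Through Nov 2023: $223,022 ← exceeds threshold

Nov 2023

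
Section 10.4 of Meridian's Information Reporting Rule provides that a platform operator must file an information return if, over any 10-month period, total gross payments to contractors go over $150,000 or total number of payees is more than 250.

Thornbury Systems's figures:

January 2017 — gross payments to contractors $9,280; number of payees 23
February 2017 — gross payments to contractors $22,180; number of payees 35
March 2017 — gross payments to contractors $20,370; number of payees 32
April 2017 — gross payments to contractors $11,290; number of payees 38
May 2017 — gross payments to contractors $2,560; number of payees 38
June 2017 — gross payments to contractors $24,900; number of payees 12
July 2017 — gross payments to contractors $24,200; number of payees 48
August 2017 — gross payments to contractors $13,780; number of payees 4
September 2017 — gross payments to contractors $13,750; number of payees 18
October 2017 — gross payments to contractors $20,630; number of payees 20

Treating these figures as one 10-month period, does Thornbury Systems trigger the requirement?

Yes

Total gross payments to contractors: $9,280 + $22,180 + $20,370 + $11,290 + $2,560 + $24,900 + $24,200 + $13,780 + $13,750 + $20,630 = $162,940 (> $150,000).
Total number of payees: 23 + 35 + 32 + 38 + 38 + 12 + 48 + 4 + 18 + 20 = 268 (> 250).
The test is 'or': at least one threshold is exceeded.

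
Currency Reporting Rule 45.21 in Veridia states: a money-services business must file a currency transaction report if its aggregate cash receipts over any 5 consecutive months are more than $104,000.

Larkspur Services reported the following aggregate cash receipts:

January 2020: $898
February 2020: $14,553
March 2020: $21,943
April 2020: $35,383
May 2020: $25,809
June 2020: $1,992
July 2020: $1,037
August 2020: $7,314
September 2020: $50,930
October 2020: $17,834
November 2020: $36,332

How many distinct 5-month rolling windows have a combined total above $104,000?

1

January 2020–May 2020: $898 + $14,553 + $21,943 + $35,383 + $25,809 = $98,586 (under)
February 2020–June 2020: $14,553 + $21,943 + $35,383 + $25,809 + $1,992 = $99,680 (under)
March 2020–July 2020: $21,943 + $35,383 + $25,809 + $1,992 + $1,037 = $86,164 (under)
April 2020–August 2020: $35,383 + $25,809 + $1,992 + $1,037 + $7,314 = $71,535 (under)
May 2020–September 2020: $25,809 + $1,992 + $1,037 + $7,314 + $50,930 = $87,082 (under)
June 2020–October 2020: $1,992 + $1,037 + $7,314 + $50,930 + $17,834 = $79,107 (under)
July 2020–November 2020: $1,037 + $7,314 + $50,930 + $17,834 + $36,332 = $113,447 (over)
1 window exceeds the threshold.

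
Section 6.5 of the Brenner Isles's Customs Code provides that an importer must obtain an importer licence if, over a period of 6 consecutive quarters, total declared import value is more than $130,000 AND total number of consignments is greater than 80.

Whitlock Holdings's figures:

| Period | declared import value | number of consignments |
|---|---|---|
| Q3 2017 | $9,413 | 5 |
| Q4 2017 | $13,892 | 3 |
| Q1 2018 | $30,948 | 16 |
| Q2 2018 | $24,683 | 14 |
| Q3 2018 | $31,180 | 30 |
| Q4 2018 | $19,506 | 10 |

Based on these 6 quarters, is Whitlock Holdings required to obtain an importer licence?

No

Total declared import value: $9,413 + $13,892 + $30,948 + $24,683 + $31,180 + $19,506 = $129,622 (≤ $130,000).
Total number of consignments: 5 + 3 + 16 + 14 + 30 + 10 = 78 (≤ 80).
The test is 'and': the rule requires both, and at least one is not exceeded.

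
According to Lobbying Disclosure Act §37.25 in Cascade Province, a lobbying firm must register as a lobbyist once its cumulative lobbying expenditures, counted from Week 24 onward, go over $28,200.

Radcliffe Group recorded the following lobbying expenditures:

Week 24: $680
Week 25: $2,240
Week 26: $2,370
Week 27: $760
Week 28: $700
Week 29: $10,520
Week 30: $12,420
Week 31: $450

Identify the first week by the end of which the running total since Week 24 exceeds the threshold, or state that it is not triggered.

Through Week 24: $680
Through Week 25: $2,920
Through Week 26: $5,290
Through Week 27: $6,050
Through Week 28: $6,750
Through Week 29: $17,270
Through Week 30: $29,690 ← exceeds threshold

Week 30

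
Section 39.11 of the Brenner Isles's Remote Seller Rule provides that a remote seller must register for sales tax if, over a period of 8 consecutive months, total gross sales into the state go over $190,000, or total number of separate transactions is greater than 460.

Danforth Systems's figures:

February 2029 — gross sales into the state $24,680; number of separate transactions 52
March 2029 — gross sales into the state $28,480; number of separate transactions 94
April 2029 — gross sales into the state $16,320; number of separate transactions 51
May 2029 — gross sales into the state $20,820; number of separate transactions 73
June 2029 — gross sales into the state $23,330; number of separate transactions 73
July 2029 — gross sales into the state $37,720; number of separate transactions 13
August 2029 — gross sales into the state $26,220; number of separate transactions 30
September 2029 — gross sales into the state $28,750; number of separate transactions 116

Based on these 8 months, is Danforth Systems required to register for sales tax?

Total gross sales into the state: $24,680 + $28,480 + $16,320 + $20,820 + $23,330 + $37,720 + $26,220 + $28,750 = $206,320 (> $190,000).
Total number of separate transactions: 52 + 94 + 51 + 73 + 73 + 13 + 30 + 116 = 502 (> 460).
The test is 'or': at least one threshold is exceeded.

Yes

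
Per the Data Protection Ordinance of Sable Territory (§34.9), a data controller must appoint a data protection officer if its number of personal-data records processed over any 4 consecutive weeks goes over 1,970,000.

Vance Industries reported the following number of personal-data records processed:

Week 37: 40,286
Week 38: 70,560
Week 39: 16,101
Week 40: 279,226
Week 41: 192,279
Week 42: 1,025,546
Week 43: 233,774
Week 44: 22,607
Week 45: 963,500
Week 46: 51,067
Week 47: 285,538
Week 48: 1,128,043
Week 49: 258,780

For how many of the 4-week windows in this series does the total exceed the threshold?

Week 37–Week 40: 40,286 + 70,560 + 16,101 + 279,226 = 406,173 (under)
Week 38–Week 41: 70,560 + 16,101 + 279,226 + 192,279 = 558,166 (under)
Week 39–Week 42: 16,101 + 279,226 + 192,279 + 1,025,546 = 1,513,152 (under)
Week 40–Week 43: 279,226 + 192,279 + 1,025,546 + 233,774 = 1,730,825 (under)
Week 41–Week 44: 192,279 + 1,025,546 + 233,774 + 22,607 = 1,474,206 (under)
Week 42–Week 45: 1,025,546 + 233,774 + 22,607 + 963,500 = 2,245,427 (over)
Week 43–Week 46: 233,774 + 22,607 + 963,500 + 51,067 = 1,270,948 (under)
Week 44–Week 47: 22,607 + 963,500 + 51,067 + 285,538 = 1,322,712 (under)
Week 45–Week 48: 963,500 + 51,067 + 285,538 + 1,128,043 = 2,428,148 (over)
Week 46–Week 49: 51,067 + 285,538 + 1,128,043 + 258,780 = 1,723,428 (under)
2 windows exceed the threshold.

2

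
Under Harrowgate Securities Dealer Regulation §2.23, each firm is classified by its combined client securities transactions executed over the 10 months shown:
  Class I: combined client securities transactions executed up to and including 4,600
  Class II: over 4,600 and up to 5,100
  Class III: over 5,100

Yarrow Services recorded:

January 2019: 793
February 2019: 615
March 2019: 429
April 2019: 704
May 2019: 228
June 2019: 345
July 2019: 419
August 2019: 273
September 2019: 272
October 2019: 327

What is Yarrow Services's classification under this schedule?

Combined client securities transactions executed: 793 + 615 + 429 + 704 + 228 + 345 + 419 + 273 + 272 + 327 = 4,405.
4,405 ≤ 4,600, so Class I applies.

Class I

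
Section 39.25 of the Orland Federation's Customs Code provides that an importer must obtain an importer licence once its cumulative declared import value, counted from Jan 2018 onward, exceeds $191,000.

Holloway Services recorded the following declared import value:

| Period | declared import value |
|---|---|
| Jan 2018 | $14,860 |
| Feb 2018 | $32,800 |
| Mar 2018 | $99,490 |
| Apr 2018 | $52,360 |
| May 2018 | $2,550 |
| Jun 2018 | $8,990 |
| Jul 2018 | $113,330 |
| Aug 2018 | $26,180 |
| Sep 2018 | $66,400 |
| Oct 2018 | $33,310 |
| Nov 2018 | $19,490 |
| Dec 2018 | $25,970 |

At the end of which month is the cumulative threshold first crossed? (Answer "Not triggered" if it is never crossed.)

Apr 2018

Through Jan 2018: $14,860
Through Feb 2018: $47,660
Through Mar 2018: $147,150
Through Apr 2018: $199,510 ← exceeds threshold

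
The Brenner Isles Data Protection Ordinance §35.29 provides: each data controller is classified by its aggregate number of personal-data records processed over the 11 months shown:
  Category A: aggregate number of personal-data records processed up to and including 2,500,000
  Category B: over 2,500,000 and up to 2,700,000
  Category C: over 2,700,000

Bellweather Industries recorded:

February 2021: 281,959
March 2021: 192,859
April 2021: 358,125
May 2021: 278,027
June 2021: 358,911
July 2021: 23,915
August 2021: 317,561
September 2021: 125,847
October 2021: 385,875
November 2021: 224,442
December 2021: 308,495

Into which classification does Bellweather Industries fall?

Category C

Aggregate number of personal-data records processed: 281,959 + 192,859 + 358,125 + 278,027 + 358,911 + 23,915 + 317,561 + 125,847 + 385,875 + 224,442 + 308,495 = 2,856,016.
2,856,016 > 2,700,000, so Category C applies.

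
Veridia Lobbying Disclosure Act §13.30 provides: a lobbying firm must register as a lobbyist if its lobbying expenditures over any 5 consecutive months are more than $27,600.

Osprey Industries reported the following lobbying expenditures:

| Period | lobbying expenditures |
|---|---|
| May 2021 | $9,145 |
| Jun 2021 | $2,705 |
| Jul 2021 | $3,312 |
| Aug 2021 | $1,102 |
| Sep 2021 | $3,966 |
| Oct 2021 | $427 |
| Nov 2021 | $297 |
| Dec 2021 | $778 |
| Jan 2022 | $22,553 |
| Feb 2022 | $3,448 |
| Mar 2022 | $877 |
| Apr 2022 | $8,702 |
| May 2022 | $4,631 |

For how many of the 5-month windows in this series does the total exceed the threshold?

May 2021–Sep 2021: $9,145 + $2,705 + $3,312 + $1,102 + $3,966 = $20,230 (under)
Jun 2021–Oct 2021: $2,705 + $3,312 + $1,102 + $3,966 + $427 = $11,512 (under)
Jul 2021–Nov 2021: $3,312 + $1,102 + $3,966 + $427 + $297 = $9,104 (under)
Aug 2021–Dec 2021: $1,102 + $3,966 + $427 + $297 + $778 = $6,570 (under)
Sep 2021–Jan 2022: $3,966 + $427 + $297 + $778 + $22,553 = $28,021 (over)
Oct 2021–Feb 2022: $427 + $297 + $778 + $22,553 + $3,448 = $27,503 (under)
Nov 2021–Mar 2022: $297 + $778 + $22,553 + $3,448 + $877 = $27,953 (over)
Dec 2021–Apr 2022: $778 + $22,553 + $3,448 + $877 + $8,702 = $36,358 (over)
Jan 2022–May 2022: $22,553 + $3,448 + $877 + $8,702 + $4,631 = $40,211 (over)
4 windows exceed the threshold.

4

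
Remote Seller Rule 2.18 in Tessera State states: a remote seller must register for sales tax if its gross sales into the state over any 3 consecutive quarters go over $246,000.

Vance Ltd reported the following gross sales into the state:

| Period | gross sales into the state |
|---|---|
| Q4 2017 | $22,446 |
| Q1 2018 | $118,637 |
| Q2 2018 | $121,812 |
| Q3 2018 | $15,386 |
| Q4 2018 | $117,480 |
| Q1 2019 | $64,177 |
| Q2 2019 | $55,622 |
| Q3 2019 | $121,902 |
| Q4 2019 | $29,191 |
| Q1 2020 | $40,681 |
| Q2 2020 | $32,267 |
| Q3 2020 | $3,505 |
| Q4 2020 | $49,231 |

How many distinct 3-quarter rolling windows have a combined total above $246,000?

Q4 2017–Q2 2018: $22,446 + $118,637 + $121,812 = $262,895 (over)
Q1 2018–Q3 2018: $118,637 + $121,812 + $15,386 = $255,835 (over)
Q2 2018–Q4 2018: $121,812 + $15,386 + $117,480 = $254,678 (over)
Q3 2018–Q1 2019: $15,386 + $117,480 + $64,177 = $197,043 (under)
Q4 2018–Q2 2019: $117,480 + $64,177 + $55,622 = $237,279 (under)
Q1 2019–Q3 2019: $64,177 + $55,622 + $121,902 = $241,701 (under)
Q2 2019–Q4 2019: $55,622 + $121,902 + $29,191 = $206,715 (under)
Q3 2019–Q1 2020: $121,902 + $29,191 + $40,681 = $191,774 (under)
Q4 2019–Q2 2020: $29,191 + $40,681 + $32,267 = $102,139 (under)
Q1 2020–Q3 2020: $40,681 + $32,267 + $3,505 = $76,453 (under)
Q2 2020–Q4 2020: $32,267 + $3,505 + $49,231 = $85,003 (under)
3 windows exceed the threshold.

3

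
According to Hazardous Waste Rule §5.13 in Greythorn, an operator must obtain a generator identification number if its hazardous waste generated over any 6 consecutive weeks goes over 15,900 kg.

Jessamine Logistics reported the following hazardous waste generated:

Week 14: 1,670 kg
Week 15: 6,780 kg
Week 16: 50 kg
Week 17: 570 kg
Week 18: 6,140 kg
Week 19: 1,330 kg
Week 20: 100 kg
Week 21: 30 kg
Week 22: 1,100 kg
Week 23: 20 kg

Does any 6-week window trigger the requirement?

Yes

Week 14–Week 19: 1,670 kg + 6,780 kg + 50 kg + 570 kg + 6,140 kg + 1,330 kg = 16,540 kg (over)
Week 15–Week 20: 6,780 kg + 50 kg + 570 kg + 6,140 kg + 1,330 kg + 100 kg = 14,970 kg (under)
Week 16–Week 21: 50 kg + 570 kg + 6,140 kg + 1,330 kg + 100 kg + 30 kg = 8,220 kg (under)
Week 17–Week 22: 570 kg + 6,140 kg + 1,330 kg + 100 kg + 30 kg + 1,100 kg = 9,270 kg (under)
Week 18–Week 23: 6,140 kg + 1,330 kg + 100 kg + 30 kg + 1,100 kg + 20 kg = 8,720 kg (under)
At least one window exceeds 15,900 kg.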